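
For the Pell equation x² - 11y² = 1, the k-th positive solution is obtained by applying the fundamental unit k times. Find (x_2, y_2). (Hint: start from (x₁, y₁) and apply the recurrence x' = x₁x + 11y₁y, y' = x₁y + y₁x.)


Step 1: Find the fundamental solution (x₁, y₁) of x² - 11y² = 1.
  Expand √11 as a continued fraction. a₀ = ⌊√11⌋ = 3; iterate m_{k+1} = d_k·a_k − m_k, d_{k+1} = (11 − m_{k+1}²)/d_k, a_{k+1} = ⌊(a₀ + m_{k+1})/d_{k+1}⌋ (starting m₀ = 0, d₀ = 1), with convergents p_k = a_k·p_{k-1} + p_{k-2}, q_k = a_k·q_{k-1} + q_{k-2} (p₋₁ = 1, q₋₁ = 0):
  k = 0: a₀ = 3; p₀/q₀ = 3/1; p₀² − 11·q₀² = 9 − 11 = -2.
  k = 1: m = 3, d = 2, a = ⌊(3 + 3)/2⌋ = 3; p/q = (3·3 + 1)/(3·1 + 0) = 10/3; p² − 11·q² = 100 − 99 = 1.
  The first convergent with p² − 11·q² = 1 gives the fundamental solution (x₁, y₁) = (10, 3).
Step 2: Apply the recurrence (x_{n+1}, y_{n+1}) = (x₁x_n + 11y₁y_n, x₁y_n + y₁x_n) repeatedly.
  From (x_1, y_1) = (10, 3): x_2 = 10·10 + 11·3·3 = 199; y_2 = 10·3 + 3·10 = 60.
Step 3: Verify x_2² - 11·y_2² = 39601 - 39600 = 1 (should be 1). ✓

(x_1, y_1) = (10, 3); (x_2, y_2) = (199, 60).


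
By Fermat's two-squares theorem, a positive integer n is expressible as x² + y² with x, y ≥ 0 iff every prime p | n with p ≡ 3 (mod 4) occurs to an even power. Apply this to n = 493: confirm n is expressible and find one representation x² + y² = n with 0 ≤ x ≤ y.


Step 1: Factor n = 493 = 17 · 29.
Step 2: Check the mod-4 condition on each prime factor: 17 ≡ 1 (mod 4), exponent 1; 29 ≡ 1 (mod 4), exponent 1.
All primes ≡ 3 (mod 4) appear to even exponent (or don't appear), so by the two-squares theorem n IS expressible as a sum of two squares.
Step 3: Build a representation. Here n = 17 · 29 is a product of primes ≡ 1 (mod 4). Each prime p ≡ 1 (mod 4) is itself a sum of two squares; find a² by testing p − a² for a perfect square:
  17: 17 − 1² = 16 = 4² ⇒ 17 = 1² + 4².
  29: 29 − 1² = 28, 29 − 2² = 25 = 5² ⇒ 29 = 2² + 5².
  Combine using the Brahmagupta–Fibonacci identity (a² + b²)(c² + d²) = (ac − bd)² + (ad + bc)² = (ac + bd)² + (ad − bc)²:
  17 · 29 = 493: from (1² + 4²)(2² + 5²), take (1·2 − 4·5, 1·5 + 4·2) = (2 − 20, 5 + 8) = (-18, 13); dropping signs (only squares matter) gives (18, 13); check 18² + 13² = 324 + 169 = 493 ✓.
Step 4: Order so x ≤ y and verify: 13² + 18² = 169 + 324 = 493 = n. ✓

n = 493 = 13² + 18² (one valid representation with x ≤ y).


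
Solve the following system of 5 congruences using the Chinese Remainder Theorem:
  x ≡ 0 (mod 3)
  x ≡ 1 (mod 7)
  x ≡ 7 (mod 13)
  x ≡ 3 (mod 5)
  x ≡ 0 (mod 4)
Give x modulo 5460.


Product of moduli M = 3 · 7 · 13 · 5 · 4 = 5460.
Merge one congruence at a time:
  Start: x ≡ 0 (mod 3).
  Combine with x ≡ 1 (mod 7); new modulus lcm = 21.
    Write x = 0 + 3·t and substitute into x ≡ 1 (mod 7): 3·t ≡ 1 − 0 = 1 (mod 7).
    The inverse of 3 mod 7 is 5 (since 3·5 = 15 = 2·7 + 1), so t ≡ 5·1 = 5 ≡ 5 (mod 7).
    Then x = 0 + 3·5 = 15, valid modulo lcm(3, 7) = 21: x ≡ 15 (mod 21).
  Combine with x ≡ 7 (mod 13); new modulus lcm = 273.
    Write x = 15 + 21·t and substitute into x ≡ 7 (mod 13): 21·t ≡ 7 − 15 = -8 (mod 13).
    Reduce coefficients mod 13: 8·t ≡ 5 (mod 13).
    The inverse of 8 mod 13 is 5 (since 8·5 = 40 = 3·13 + 1), so t ≡ 5·5 = 25 ≡ 12 (mod 13).
    Then x = 15 + 21·12 = 267, valid modulo lcm(21, 13) = 273: x ≡ 267 (mod 273).
  Combine with x ≡ 3 (mod 5); new modulus lcm = 1365.
    Write x = 267 + 273·t and substitute into x ≡ 3 (mod 5): 273·t ≡ 3 − 267 = -264 (mod 5).
    Reduce coefficients mod 5: 3·t ≡ 1 (mod 5).
    The inverse of 3 mod 5 is 2 (since 3·2 = 6 = 1·5 + 1), so t ≡ 2·1 = 2 ≡ 2 (mod 5).
    Then x = 267 + 273·2 = 813, valid modulo lcm(273, 5) = 1365: x ≡ 813 (mod 1365).
  Combine with x ≡ 0 (mod 4); new modulus lcm = 5460.
    Write x = 813 + 1365·t and substitute into x ≡ 0 (mod 4): 1365·t ≡ 0 − 813 = -813 (mod 4).
    Reduce coefficients mod 4: 1·t ≡ 3 (mod 4).
    So t ≡ 3 (mod 4).
    Then x = 813 + 1365·3 = 4908, valid modulo lcm(1365, 4) = 5460: x ≡ 4908 (mod 5460).
Verify against each original: 4908 mod 3 = 0, 4908 mod 7 = 1, 4908 mod 13 = 7, 4908 mod 5 = 3, 4908 mod 4 = 0.

x ≡ 4908 (mod 5460).


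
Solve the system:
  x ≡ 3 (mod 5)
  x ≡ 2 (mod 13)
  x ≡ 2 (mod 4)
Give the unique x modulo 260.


Moduli 5, 13, 4 are pairwise coprime; by CRT there is a unique solution modulo M = 5 · 13 · 4 = 260.
Solve pairwise, accumulating the modulus:
  Start with x ≡ 3 (mod 5).
  Combine with x ≡ 2 (mod 13): since gcd(5, 13) = 1, we get a unique residue mod 65.
    Write x = 3 + 5·t and substitute into x ≡ 2 (mod 13): 5·t ≡ 2 − 3 = -1 (mod 13).
    Reduce coefficients mod 13: 5·t ≡ 12 (mod 13).
    The inverse of 5 mod 13 is 8 (since 5·8 = 40 = 3·13 + 1), so t ≡ 8·12 = 96 ≡ 5 (mod 13).
    Then x = 3 + 5·5 = 28, valid modulo lcm(5, 13) = 65: x ≡ 28 (mod 65).
  Combine with x ≡ 2 (mod 4): since gcd(65, 4) = 1, we get a unique residue mod 260.
    Write x = 28 + 65·t and substitute into x ≡ 2 (mod 4): 65·t ≡ 2 − 28 = -26 (mod 4).
    Reduce coefficients mod 4: 1·t ≡ 2 (mod 4).
    So t ≡ 2 (mod 4).
    Then x = 28 + 65·2 = 158, valid modulo lcm(65, 4) = 260: x ≡ 158 (mod 260).
Verify: 158 mod 5 = 3 ✓, 158 mod 13 = 2 ✓, 158 mod 4 = 2 ✓.

x ≡ 158 (mod 260).


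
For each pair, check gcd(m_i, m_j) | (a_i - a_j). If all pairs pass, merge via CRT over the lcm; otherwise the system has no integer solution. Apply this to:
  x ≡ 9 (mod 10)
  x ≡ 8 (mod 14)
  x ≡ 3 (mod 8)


Moduli 10, 14, 8 are not pairwise coprime, so CRT works modulo lcm(m_i) when all pairwise compatibility conditions hold.
Pairwise compatibility: gcd(m_i, m_j) must divide a_i - a_j for every pair.
Merge one congruence at a time:
  Start: x ≡ 9 (mod 10).
  Combine with x ≡ 8 (mod 14): gcd(10, 14) = 2, and 8 - 9 = -1 is NOT divisible by 2.
    ⇒ system is inconsistent (no integer solution).

No solution (the system is inconsistent).


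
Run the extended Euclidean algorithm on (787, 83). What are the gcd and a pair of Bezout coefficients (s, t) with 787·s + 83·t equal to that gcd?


Euclidean algorithm on (787, 83) — divide until remainder is 0:
  787 = 9 · 83 + 40
  83 = 2 · 40 + 3
  40 = 13 · 3 + 1
  3 = 3 · 1 + 0
gcd(787, 83) = 1.
Track Bezout coefficients alongside the remainders: start with r₀ = 787 = a·1 + b·0 (s = 1, t = 0) and r₁ = 83 = a·0 + b·1 (s = 0, t = 1); each new remainder r_{k+1} = r_{k-1} − q_k·r_k inherits s_{k+1} = s_{k-1} − q_k·s_k, t_{k+1} = t_{k-1} − q_k·t_k, so r_k = a·s_k + b·t_k at every step:
  q = 9: r = 40, s = 1 − 9·0 = 1, t = 0 − 9·1 = -9  (check: 787·1 + 83·(-9) = 40)
  q = 2: r = 3, s = 0 − 2·1 = -2, t = 1 − 2·(-9) = 19  (check: 787·(-2) + 83·19 = 3)
  q = 13: r = 1, s = 1 − 13·(-2) = 27, t = -9 − 13·19 = -256  (check: 787·27 + 83·(-256) = 1)
The row with r = 1 (the gcd) gives the Bezout coefficients s = 27, t = -256.
Result: 787 · (27) + 83 · (-256) = 1.

gcd(787, 83) = 1; s = 27, t = -256 (check: 787·27 + 83·(-256) = 1).


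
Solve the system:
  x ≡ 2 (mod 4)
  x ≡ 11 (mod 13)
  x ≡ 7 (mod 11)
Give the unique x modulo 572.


Moduli 4, 13, 11 are pairwise coprime; by CRT there is a unique solution modulo M = 4 · 13 · 11 = 572.
Solve pairwise, accumulating the modulus:
  Start with x ≡ 2 (mod 4).
  Combine with x ≡ 11 (mod 13): since gcd(4, 13) = 1, we get a unique residue mod 52.
    Write x = 2 + 4·t and substitute into x ≡ 11 (mod 13): 4·t ≡ 11 − 2 = 9 (mod 13).
    The inverse of 4 mod 13 is 10 (since 4·10 = 40 = 3·13 + 1), so t ≡ 10·9 = 90 ≡ 12 (mod 13).
    Then x = 2 + 4·12 = 50, valid modulo lcm(4, 13) = 52: x ≡ 50 (mod 52).
  Combine with x ≡ 7 (mod 11): since gcd(52, 11) = 1, we get a unique residue mod 572.
    Write x = 50 + 52·t and substitute into x ≡ 7 (mod 11): 52·t ≡ 7 − 50 = -43 (mod 11).
    Reduce coefficients mod 11: 8·t ≡ 1 (mod 11).
    The inverse of 8 mod 11 is 7 (since 8·7 = 56 = 5·11 + 1), so t ≡ 7·1 = 7 ≡ 7 (mod 11).
    Then x = 50 + 52·7 = 414, valid modulo lcm(52, 11) = 572: x ≡ 414 (mod 572).
Verify: 414 mod 4 = 2 ✓, 414 mod 13 = 11 ✓, 414 mod 11 = 7 ✓.

x ≡ 414 (mod 572).


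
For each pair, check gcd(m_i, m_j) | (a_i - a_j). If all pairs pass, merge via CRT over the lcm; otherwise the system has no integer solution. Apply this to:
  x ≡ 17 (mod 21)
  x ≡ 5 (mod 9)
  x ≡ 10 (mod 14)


Moduli 21, 9, 14 are not pairwise coprime, so CRT works modulo lcm(m_i) when all pairwise compatibility conditions hold.
Pairwise compatibility: gcd(m_i, m_j) must divide a_i - a_j for every pair.
Merge one congruence at a time:
  Start: x ≡ 17 (mod 21).
  Combine with x ≡ 5 (mod 9): gcd(21, 9) = 3; 5 - 17 = -12, which IS divisible by 3, so compatible.
    Write x = 17 + 21·t and substitute into x ≡ 5 (mod 9): 21·t ≡ 5 − 17 = -12 (mod 9).
    Divide the congruence (and modulus) by g = 3: 7·t ≡ -4 (mod 3).
    Reduce coefficients mod 3: 1·t ≡ 2 (mod 3).
    So t ≡ 2 (mod 3).
    Then x = 17 + 21·2 = 59, valid modulo lcm(21, 9) = 63: x ≡ 59 (mod 63).
  Combine with x ≡ 10 (mod 14): gcd(63, 14) = 7; 10 - 59 = -49, which IS divisible by 7, so compatible.
    Write x = 59 + 63·t and substitute into x ≡ 10 (mod 14): 63·t ≡ 10 − 59 = -49 (mod 14).
    Divide the congruence (and modulus) by g = 7: 9·t ≡ -7 (mod 2).
    Reduce coefficients mod 2: 1·t ≡ 1 (mod 2).
    So t ≡ 1 (mod 2).
    Then x = 59 + 63·1 = 122, valid modulo lcm(63, 14) = 126: x ≡ 122 (mod 126).
Verify: 122 mod 21 = 17, 122 mod 9 = 5, 122 mod 14 = 10.

x ≡ 122 (mod 126).


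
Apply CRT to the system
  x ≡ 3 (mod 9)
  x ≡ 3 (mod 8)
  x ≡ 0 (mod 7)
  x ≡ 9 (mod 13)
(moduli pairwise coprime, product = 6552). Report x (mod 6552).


Product of moduli M = 9 · 8 · 7 · 13 = 6552.
Merge one congruence at a time:
  Start: x ≡ 3 (mod 9).
  Combine with x ≡ 3 (mod 8); new modulus lcm = 72.
    Write x = 3 + 9·t and substitute into x ≡ 3 (mod 8): 9·t ≡ 3 − 3 = 0 (mod 8).
    Reduce coefficients mod 8: 1·t ≡ 0 (mod 8).
    So t ≡ 0 (mod 8).
    Then x = 3 + 9·0 = 3, valid modulo lcm(9, 8) = 72: x ≡ 3 (mod 72).
  Combine with x ≡ 0 (mod 7); new modulus lcm = 504.
    Write x = 3 + 72·t and substitute into x ≡ 0 (mod 7): 72·t ≡ 0 − 3 = -3 (mod 7).
    Reduce coefficients mod 7: 2·t ≡ 4 (mod 7).
    The inverse of 2 mod 7 is 4 (since 2·4 = 8 = 1·7 + 1), so t ≡ 4·4 = 16 ≡ 2 (mod 7).
    Then x = 3 + 72·2 = 147, valid modulo lcm(72, 7) = 504: x ≡ 147 (mod 504).
  Combine with x ≡ 9 (mod 13); new modulus lcm = 6552.
    Write x = 147 + 504·t and substitute into x ≡ 9 (mod 13): 504·t ≡ 9 − 147 = -138 (mod 13).
    Reduce coefficients mod 13: 10·t ≡ 5 (mod 13).
    The inverse of 10 mod 13 is 4 (since 10·4 = 40 = 3·13 + 1), so t ≡ 4·5 = 20 ≡ 7 (mod 13).
    Then x = 147 + 504·7 = 3675, valid modulo lcm(504, 13) = 6552: x ≡ 3675 (mod 6552).
Verify against each original: 3675 mod 9 = 3, 3675 mod 8 = 3, 3675 mod 7 = 0, 3675 mod 13 = 9.

x ≡ 3675 (mod 6552).


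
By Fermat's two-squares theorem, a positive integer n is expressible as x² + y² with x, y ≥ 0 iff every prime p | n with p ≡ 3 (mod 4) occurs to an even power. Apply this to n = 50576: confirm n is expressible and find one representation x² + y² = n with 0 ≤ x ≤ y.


Step 1: Factor n = 50576 = 2^4 · 29 · 109.
Step 2: Check the mod-4 condition on each prime factor: 2 = 2 (special); 29 ≡ 1 (mod 4), exponent 1; 109 ≡ 1 (mod 4), exponent 1.
All primes ≡ 3 (mod 4) appear to even exponent (or don't appear), so by the two-squares theorem n IS expressible as a sum of two squares.
Step 3: Build a representation. Group n = k² · m with k = 4 and m = 29 · 109 = 3161 (a product of primes ≡ 1 (mod 4)); a representation of m scales to one of n via (k·x)² + (k·y)² = k²(x² + y²). Each prime p ≡ 1 (mod 4) is itself a sum of two squares; find a² by testing p − a² for a perfect square:
  29: 29 − 1² = 28, 29 − 2² = 25 = 5² ⇒ 29 = 2² + 5².
  109: 109 − 1² = 108, 109 − 2² = 105, 109 − 3² = 100 = 10² ⇒ 109 = 3² + 10².
  Combine using the Brahmagupta–Fibonacci identity (a² + b²)(c² + d²) = (ac − bd)² + (ad + bc)² = (ac + bd)² + (ad − bc)²:
  29 · 109 = 3161: from (2² + 5²)(3² + 10²), take (2·3 − 5·10, 2·10 + 5·3) = (6 − 50, 20 + 15) = (-44, 35); dropping signs (only squares matter) gives (44, 35); check 44² + 35² = 1936 + 1225 = 3161 ✓.
  Scale by k = 4: (4·44, 4·35) = (176, 140).
Step 4: Order so x ≤ y and verify: 140² + 176² = 19600 + 30976 = 50576 = n. ✓

n = 50576 = 140² + 176² (one valid representation with x ≤ y).


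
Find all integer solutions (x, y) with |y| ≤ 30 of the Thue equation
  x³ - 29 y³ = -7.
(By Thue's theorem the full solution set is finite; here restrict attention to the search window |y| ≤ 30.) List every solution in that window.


The equation is x³ - 29y³ = -7. For fixed y, x³ = 29·y³ − 7, so a solution requires the RHS to be a perfect cube.
Strategy: iterate y from -30 to 30, compute RHS = 29·y³ − 7, and check whether it is a (positive or negative) perfect cube.
Check small values of y:
  y = 0: RHS = -7 is not a perfect cube.
  y = 1: RHS = 22 is not a perfect cube.
  y = -1: RHS = -36 is not a perfect cube.
  y = 2: RHS = 225 is not a perfect cube.
  y = -2: RHS = -239 is not a perfect cube.
  y = 3: RHS = 776 is not a perfect cube.
  y = -3: RHS = -790 is not a perfect cube.
Continuing the search up to |y| = 30 finds no solutions either.
No (x, y) in the scanned range satisfies the equation.

No integer solutions with |y| ≤ 30.


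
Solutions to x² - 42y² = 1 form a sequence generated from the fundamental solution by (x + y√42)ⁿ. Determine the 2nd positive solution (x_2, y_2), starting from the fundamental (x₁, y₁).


Step 1: Find the fundamental solution (x₁, y₁) of x² - 42y² = 1.
  Expand √42 as a continued fraction. a₀ = ⌊√42⌋ = 6; iterate m_{k+1} = d_k·a_k − m_k, d_{k+1} = (42 − m_{k+1}²)/d_k, a_{k+1} = ⌊(a₀ + m_{k+1})/d_{k+1}⌋ (starting m₀ = 0, d₀ = 1), with convergents p_k = a_k·p_{k-1} + p_{k-2}, q_k = a_k·q_{k-1} + q_{k-2} (p₋₁ = 1, q₋₁ = 0):
  k = 0: a₀ = 6; p₀/q₀ = 6/1; p₀² − 42·q₀² = 36 − 42 = -6.
  k = 1: m = 6, d = 6, a = ⌊(6 + 6)/6⌋ = 2; p/q = (2·6 + 1)/(2·1 + 0) = 13/2; p² − 42·q² = 169 − 168 = 1.
  The first convergent with p² − 42·q² = 1 gives the fundamental solution (x₁, y₁) = (13, 2).
Step 2: Apply the recurrence (x_{n+1}, y_{n+1}) = (x₁x_n + 42y₁y_n, x₁y_n + y₁x_n) repeatedly.
  From (x_1, y_1) = (13, 2): x_2 = 13·13 + 42·2·2 = 337; y_2 = 13·2 + 2·13 = 52.
Step 3: Verify x_2² - 42·y_2² = 113569 - 113568 = 1 (should be 1). ✓

(x_1, y_1) = (13, 2); (x_2, y_2) = (337, 52).


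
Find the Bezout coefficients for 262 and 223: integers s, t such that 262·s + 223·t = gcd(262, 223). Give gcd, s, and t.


Euclidean algorithm on (262, 223) — divide until remainder is 0:
  262 = 1 · 223 + 39
  223 = 5 · 39 + 28
  39 = 1 · 28 + 11
  28 = 2 · 11 + 6
  11 = 1 · 6 + 5
  6 = 1 · 5 + 1
  5 = 5 · 1 + 0
gcd(262, 223) = 1.
Track Bezout coefficients alongside the remainders: start with r₀ = 262 = a·1 + b·0 (s = 1, t = 0) and r₁ = 223 = a·0 + b·1 (s = 0, t = 1); each new remainder r_{k+1} = r_{k-1} − q_k·r_k inherits s_{k+1} = s_{k-1} − q_k·s_k, t_{k+1} = t_{k-1} − q_k·t_k, so r_k = a·s_k + b·t_k at every step:
  q = 1: r = 39, s = 1 − 1·0 = 1, t = 0 − 1·1 = -1  (check: 262·1 + 223·(-1) = 39)
  q = 5: r = 28, s = 0 − 5·1 = -5, t = 1 − 5·(-1) = 6  (check: 262·(-5) + 223·6 = 28)
  q = 1: r = 11, s = 1 − 1·(-5) = 6, t = -1 − 1·6 = -7  (check: 262·6 + 223·(-7) = 11)
  q = 2: r = 6, s = -5 − 2·6 = -17, t = 6 − 2·(-7) = 20  (check: 262·(-17) + 223·20 = 6)
  q = 1: r = 5, s = 6 − 1·(-17) = 23, t = -7 − 1·20 = -27  (check: 262·23 + 223·(-27) = 5)
  q = 1: r = 1, s = -17 − 1·23 = -40, t = 20 − 1·(-27) = 47  (check: 262·(-40) + 223·47 = 1)
The row with r = 1 (the gcd) gives the Bezout coefficients s = -40, t = 47.
Result: 262 · (-40) + 223 · (47) = 1.

gcd(262, 223) = 1; s = -40, t = 47 (check: 262·(-40) + 223·47 = 1).


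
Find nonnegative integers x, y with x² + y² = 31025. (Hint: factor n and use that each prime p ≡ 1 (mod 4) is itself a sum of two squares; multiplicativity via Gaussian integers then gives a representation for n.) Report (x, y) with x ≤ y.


Step 1: Factor n = 31025 = 5^2 · 17 · 73.
Step 2: Check the mod-4 condition on each prime factor: 5 ≡ 1 (mod 4), exponent 2; 17 ≡ 1 (mod 4), exponent 1; 73 ≡ 1 (mod 4), exponent 1.
All primes ≡ 3 (mod 4) appear to even exponent (or don't appear), so by the two-squares theorem n IS expressible as a sum of two squares.
Step 3: Build a representation. Group n = k² · m with k = 5 and m = 17 · 73 = 1241 (a product of primes ≡ 1 (mod 4)); a representation of m scales to one of n via (k·x)² + (k·y)² = k²(x² + y²). Each prime p ≡ 1 (mod 4) is itself a sum of two squares; find a² by testing p − a² for a perfect square:
  17: 17 − 1² = 16 = 4² ⇒ 17 = 1² + 4².
  73: 73 − 1² = 72, 73 − 2² = 69, 73 − 3² = 64 = 8² ⇒ 73 = 3² + 8².
  Combine using the Brahmagupta–Fibonacci identity (a² + b²)(c² + d²) = (ac − bd)² + (ad + bc)² = (ac + bd)² + (ad − bc)²:
  17 · 73 = 1241: from (1² + 4²)(3² + 8²), take (1·3 − 4·8, 1·8 + 4·3) = (3 − 32, 8 + 12) = (-29, 20); dropping signs (only squares matter) gives (29, 20); check 29² + 20² = 841 + 400 = 1241 ✓.
  Scale by k = 5: (5·29, 5·20) = (145, 100).
Step 4: Order so x ≤ y and verify: 100² + 145² = 10000 + 21025 = 31025 = n. ✓

n = 31025 = 100² + 145² (one valid representation with x ≤ y).


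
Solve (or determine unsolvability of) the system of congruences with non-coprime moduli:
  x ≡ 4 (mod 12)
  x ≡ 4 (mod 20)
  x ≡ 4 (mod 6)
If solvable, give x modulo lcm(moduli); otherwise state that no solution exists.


Moduli 12, 20, 6 are not pairwise coprime, so CRT works modulo lcm(m_i) when all pairwise compatibility conditions hold.
Pairwise compatibility: gcd(m_i, m_j) must divide a_i - a_j for every pair.
Merge one congruence at a time:
  Start: x ≡ 4 (mod 12).
  Combine with x ≡ 4 (mod 20): gcd(12, 20) = 4; 4 - 4 = 0, which IS divisible by 4, so compatible.
    Write x = 4 + 12·t and substitute into x ≡ 4 (mod 20): 12·t ≡ 4 − 4 = 0 (mod 20).
    Divide the congruence (and modulus) by g = 4: 3·t ≡ 0 (mod 5).
    The inverse of 3 mod 5 is 2 (since 3·2 = 6 = 1·5 + 1), so t ≡ 2·0 = 0 ≡ 0 (mod 5).
    Then x = 4 + 12·0 = 4, valid modulo lcm(12, 20) = 60: x ≡ 4 (mod 60).
  Combine with x ≡ 4 (mod 6): gcd(60, 6) = 6; 4 - 4 = 0, which IS divisible by 6, so compatible.
    Write x = 4 + 60·t and substitute into x ≡ 4 (mod 6): 60·t ≡ 4 − 4 = 0 (mod 6).
    Divide the congruence (and modulus) by g = 6: 10·t ≡ 0 (mod 1).
    Modulo 1 every t works; take t = 0.
    Then x = 4 + 60·0 = 4, valid modulo lcm(60, 6) = 60: x ≡ 4 (mod 60).
Verify: 4 mod 12 = 4, 4 mod 20 = 4, 4 mod 6 = 4.

x ≡ 4 (mod 60).


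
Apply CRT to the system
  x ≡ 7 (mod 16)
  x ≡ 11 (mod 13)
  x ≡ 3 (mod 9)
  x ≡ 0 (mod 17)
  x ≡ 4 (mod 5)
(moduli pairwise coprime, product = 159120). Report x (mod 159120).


Product of moduli M = 16 · 13 · 9 · 17 · 5 = 159120.
Merge one congruence at a time:
  Start: x ≡ 7 (mod 16).
  Combine with x ≡ 11 (mod 13); new modulus lcm = 208.
    Write x = 7 + 16·t and substitute into x ≡ 11 (mod 13): 16·t ≡ 11 − 7 = 4 (mod 13).
    Reduce coefficients mod 13: 3·t ≡ 4 (mod 13).
    The inverse of 3 mod 13 is 9 (since 3·9 = 27 = 2·13 + 1), so t ≡ 9·4 = 36 ≡ 10 (mod 13).
    Then x = 7 + 16·10 = 167, valid modulo lcm(16, 13) = 208: x ≡ 167 (mod 208).
  Combine with x ≡ 3 (mod 9); new modulus lcm = 1872.
    Write x = 167 + 208·t and substitute into x ≡ 3 (mod 9): 208·t ≡ 3 − 167 = -164 (mod 9).
    Reduce coefficients mod 9: 1·t ≡ 7 (mod 9).
    So t ≡ 7 (mod 9).
    Then x = 167 + 208·7 = 1623, valid modulo lcm(208, 9) = 1872: x ≡ 1623 (mod 1872).
  Combine with x ≡ 0 (mod 17); new modulus lcm = 31824.
    Write x = 1623 + 1872·t and substitute into x ≡ 0 (mod 17): 1872·t ≡ 0 − 1623 = -1623 (mod 17).
    Reduce coefficients mod 17: 2·t ≡ 9 (mod 17).
    The inverse of 2 mod 17 is 9 (since 2·9 = 18 = 1·17 + 1), so t ≡ 9·9 = 81 ≡ 13 (mod 17).
    Then x = 1623 + 1872·13 = 25959, valid modulo lcm(1872, 17) = 31824: x ≡ 25959 (mod 31824).
  Combine with x ≡ 4 (mod 5); new modulus lcm = 159120.
    Write x = 25959 + 31824·t and substitute into x ≡ 4 (mod 5): 31824·t ≡ 4 − 25959 = -25955 (mod 5).
    Reduce coefficients mod 5: 4·t ≡ 0 (mod 5).
    The inverse of 4 mod 5 is 4 (since 4·4 = 16 = 3·5 + 1), so t ≡ 4·0 = 0 ≡ 0 (mod 5).
    Then x = 25959 + 31824·0 = 25959, valid modulo lcm(31824, 5) = 159120: x ≡ 25959 (mod 159120).
Verify against each original: 25959 mod 16 = 7, 25959 mod 13 = 11, 25959 mod 9 = 3, 25959 mod 17 = 0, 25959 mod 5 = 4.

x ≡ 25959 (mod 159120).


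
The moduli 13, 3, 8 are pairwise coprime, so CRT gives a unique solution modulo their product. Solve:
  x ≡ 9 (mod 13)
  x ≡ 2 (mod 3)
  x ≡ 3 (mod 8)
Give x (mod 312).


Moduli 13, 3, 8 are pairwise coprime; by CRT there is a unique solution modulo M = 13 · 3 · 8 = 312.
Solve pairwise, accumulating the modulus:
  Start with x ≡ 9 (mod 13).
  Combine with x ≡ 2 (mod 3): since gcd(13, 3) = 1, we get a unique residue mod 39.
    Write x = 9 + 13·t and substitute into x ≡ 2 (mod 3): 13·t ≡ 2 − 9 = -7 (mod 3).
    Reduce coefficients mod 3: 1·t ≡ 2 (mod 3).
    So t ≡ 2 (mod 3).
    Then x = 9 + 13·2 = 35, valid modulo lcm(13, 3) = 39: x ≡ 35 (mod 39).
  Combine with x ≡ 3 (mod 8): since gcd(39, 8) = 1, we get a unique residue mod 312.
    Write x = 35 + 39·t and substitute into x ≡ 3 (mod 8): 39·t ≡ 3 − 35 = -32 (mod 8).
    Reduce coefficients mod 8: 7·t ≡ 0 (mod 8).
    The inverse of 7 mod 8 is 7 (since 7·7 = 49 = 6·8 + 1), so t ≡ 7·0 = 0 ≡ 0 (mod 8).
    Then x = 35 + 39·0 = 35, valid modulo lcm(39, 8) = 312: x ≡ 35 (mod 312).
Verify: 35 mod 13 = 9 ✓, 35 mod 3 = 2 ✓, 35 mod 8 = 3 ✓.

x ≡ 35 (mod 312).


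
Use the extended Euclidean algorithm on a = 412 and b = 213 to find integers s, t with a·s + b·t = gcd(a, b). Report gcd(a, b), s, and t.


Euclidean algorithm on (412, 213) — divide until remainder is 0:
  412 = 1 · 213 + 199
  213 = 1 · 199 + 14
  199 = 14 · 14 + 3
  14 = 4 · 3 + 2
  3 = 1 · 2 + 1
  2 = 2 · 1 + 0
gcd(412, 213) = 1.
Track Bezout coefficients alongside the remainders: start with r₀ = 412 = a·1 + b·0 (s = 1, t = 0) and r₁ = 213 = a·0 + b·1 (s = 0, t = 1); each new remainder r_{k+1} = r_{k-1} − q_k·r_k inherits s_{k+1} = s_{k-1} − q_k·s_k, t_{k+1} = t_{k-1} − q_k·t_k, so r_k = a·s_k + b·t_k at every step:
  q = 1: r = 199, s = 1 − 1·0 = 1, t = 0 − 1·1 = -1  (check: 412·1 + 213·(-1) = 199)
  q = 1: r = 14, s = 0 − 1·1 = -1, t = 1 − 1·(-1) = 2  (check: 412·(-1) + 213·2 = 14)
  q = 14: r = 3, s = 1 − 14·(-1) = 15, t = -1 − 14·2 = -29  (check: 412·15 + 213·(-29) = 3)
  q = 4: r = 2, s = -1 − 4·15 = -61, t = 2 − 4·(-29) = 118  (check: 412·(-61) + 213·118 = 2)
  q = 1: r = 1, s = 15 − 1·(-61) = 76, t = -29 − 1·118 = -147  (check: 412·76 + 213·(-147) = 1)
The row with r = 1 (the gcd) gives the Bezout coefficients s = 76, t = -147.
Result: 412 · (76) + 213 · (-147) = 1.

gcd(412, 213) = 1; s = 76, t = -147 (check: 412·76 + 213·(-147) = 1).


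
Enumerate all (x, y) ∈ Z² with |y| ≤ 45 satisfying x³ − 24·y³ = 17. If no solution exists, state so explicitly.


The equation is x³ - 24y³ = 17. For fixed y, x³ = 24·y³ + 17, so a solution requires the RHS to be a perfect cube.
Strategy: iterate y from -45 to 45, compute RHS = 24·y³ + 17, and check whether it is a (positive or negative) perfect cube.
Check small values of y:
  y = 0: RHS = 17 is not a perfect cube.
  y = 1: RHS = 41 is not a perfect cube.
  y = -1: RHS = -7 is not a perfect cube.
  y = 2: RHS = 209 is not a perfect cube.
  y = -2: RHS = -175 is not a perfect cube.
  y = 3: RHS = 665 is not a perfect cube.
  y = -3: RHS = -631 is not a perfect cube.
Continuing the search up to |y| = 45 finds no solutions either.
No (x, y) in the scanned range satisfies the equation.

No integer solutions with |y| ≤ 45.


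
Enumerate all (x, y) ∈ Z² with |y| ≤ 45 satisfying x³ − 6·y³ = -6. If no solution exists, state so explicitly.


The equation is x³ - 6y³ = -6. For fixed y, x³ = 6·y³ − 6, so a solution requires the RHS to be a perfect cube.
Strategy: iterate y from -45 to 45, compute RHS = 6·y³ − 6, and check whether it is a (positive or negative) perfect cube.
Check small values of y:
  y = 0: RHS = -6 is not a perfect cube.
  y = 1: RHS = 0 = (0)³ ⇒ x = 0 works.
  y = -1: RHS = -12 is not a perfect cube.
  y = 2: RHS = 42 is not a perfect cube.
  y = -2: RHS = -54 is not a perfect cube.
  y = 3: RHS = 156 is not a perfect cube.
  y = -3: RHS = -168 is not a perfect cube.
Continuing the search up to |y| = 45 finds no further solutions beyond those listed.
Collected solutions: (0, 1).

Solutions (with |y| ≤ 45): (0, 1).


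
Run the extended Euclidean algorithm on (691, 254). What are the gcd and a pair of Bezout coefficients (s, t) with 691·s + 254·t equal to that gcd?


Euclidean algorithm on (691, 254) — divide until remainder is 0:
  691 = 2 · 254 + 183
  254 = 1 · 183 + 71
  183 = 2 · 71 + 41
  71 = 1 · 41 + 30
  41 = 1 · 30 + 11
  30 = 2 · 11 + 8
  11 = 1 · 8 + 3
  8 = 2 · 3 + 2
  3 = 1 · 2 + 1
  2 = 2 · 1 + 0
gcd(691, 254) = 1.
Track Bezout coefficients alongside the remainders: start with r₀ = 691 = a·1 + b·0 (s = 1, t = 0) and r₁ = 254 = a·0 + b·1 (s = 0, t = 1); each new remainder r_{k+1} = r_{k-1} − q_k·r_k inherits s_{k+1} = s_{k-1} − q_k·s_k, t_{k+1} = t_{k-1} − q_k·t_k, so r_k = a·s_k + b·t_k at every step:
  q = 2: r = 183, s = 1 − 2·0 = 1, t = 0 − 2·1 = -2  (check: 691·1 + 254·(-2) = 183)
  q = 1: r = 71, s = 0 − 1·1 = -1, t = 1 − 1·(-2) = 3  (check: 691·(-1) + 254·3 = 71)
  q = 2: r = 41, s = 1 − 2·(-1) = 3, t = -2 − 2·3 = -8  (check: 691·3 + 254·(-8) = 41)
  q = 1: r = 30, s = -1 − 1·3 = -4, t = 3 − 1·(-8) = 11  (check: 691·(-4) + 254·11 = 30)
  q = 1: r = 11, s = 3 − 1·(-4) = 7, t = -8 − 1·11 = -19  (check: 691·7 + 254·(-19) = 11)
  q = 2: r = 8, s = -4 − 2·7 = -18, t = 11 − 2·(-19) = 49  (check: 691·(-18) + 254·49 = 8)
  q = 1: r = 3, s = 7 − 1·(-18) = 25, t = -19 − 1·49 = -68  (check: 691·25 + 254·(-68) = 3)
  q = 2: r = 2, s = -18 − 2·25 = -68, t = 49 − 2·(-68) = 185  (check: 691·(-68) + 254·185 = 2)
  q = 1: r = 1, s = 25 − 1·(-68) = 93, t = -68 − 1·185 = -253  (check: 691·93 + 254·(-253) = 1)
The row with r = 1 (the gcd) gives the Bezout coefficients s = 93, t = -253.
Result: 691 · (93) + 254 · (-253) = 1.

gcd(691, 254) = 1; s = 93, t = -253 (check: 691·93 + 254·(-253) = 1).


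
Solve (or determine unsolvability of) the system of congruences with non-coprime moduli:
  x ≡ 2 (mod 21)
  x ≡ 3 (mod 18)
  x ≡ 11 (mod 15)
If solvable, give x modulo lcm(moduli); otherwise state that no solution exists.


Moduli 21, 18, 15 are not pairwise coprime, so CRT works modulo lcm(m_i) when all pairwise compatibility conditions hold.
Pairwise compatibility: gcd(m_i, m_j) must divide a_i - a_j for every pair.
Merge one congruence at a time:
  Start: x ≡ 2 (mod 21).
  Combine with x ≡ 3 (mod 18): gcd(21, 18) = 3, and 3 - 2 = 1 is NOT divisible by 3.
    ⇒ system is inconsistent (no integer solution).

No solution (the system is inconsistent).


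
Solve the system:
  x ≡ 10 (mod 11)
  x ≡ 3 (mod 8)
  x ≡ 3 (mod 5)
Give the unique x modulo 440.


Moduli 11, 8, 5 are pairwise coprime; by CRT there is a unique solution modulo M = 11 · 8 · 5 = 440.
Solve pairwise, accumulating the modulus:
  Start with x ≡ 10 (mod 11).
  Combine with x ≡ 3 (mod 8): since gcd(11, 8) = 1, we get a unique residue mod 88.
    Write x = 10 + 11·t and substitute into x ≡ 3 (mod 8): 11·t ≡ 3 − 10 = -7 (mod 8).
    Reduce coefficients mod 8: 3·t ≡ 1 (mod 8).
    The inverse of 3 mod 8 is 3 (since 3·3 = 9 = 1·8 + 1), so t ≡ 3·1 = 3 ≡ 3 (mod 8).
    Then x = 10 + 11·3 = 43, valid modulo lcm(11, 8) = 88: x ≡ 43 (mod 88).
  Combine with x ≡ 3 (mod 5): since gcd(88, 5) = 1, we get a unique residue mod 440.
    Write x = 43 + 88·t and substitute into x ≡ 3 (mod 5): 88·t ≡ 3 − 43 = -40 (mod 5).
    Reduce coefficients mod 5: 3·t ≡ 0 (mod 5).
    The inverse of 3 mod 5 is 2 (since 3·2 = 6 = 1·5 + 1), so t ≡ 2·0 = 0 ≡ 0 (mod 5).
    Then x = 43 + 88·0 = 43, valid modulo lcm(88, 5) = 440: x ≡ 43 (mod 440).
Verify: 43 mod 11 = 10 ✓, 43 mod 8 = 3 ✓, 43 mod 5 = 3 ✓.

x ≡ 43 (mod 440).


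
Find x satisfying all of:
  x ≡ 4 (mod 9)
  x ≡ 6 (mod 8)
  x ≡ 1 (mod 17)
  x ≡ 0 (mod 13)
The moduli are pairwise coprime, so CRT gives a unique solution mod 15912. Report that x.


Product of moduli M = 9 · 8 · 17 · 13 = 15912.
Merge one congruence at a time:
  Start: x ≡ 4 (mod 9).
  Combine with x ≡ 6 (mod 8); new modulus lcm = 72.
    Write x = 4 + 9·t and substitute into x ≡ 6 (mod 8): 9·t ≡ 6 − 4 = 2 (mod 8).
    Reduce coefficients mod 8: 1·t ≡ 2 (mod 8).
    So t ≡ 2 (mod 8).
    Then x = 4 + 9·2 = 22, valid modulo lcm(9, 8) = 72: x ≡ 22 (mod 72).
  Combine with x ≡ 1 (mod 17); new modulus lcm = 1224.
    Write x = 22 + 72·t and substitute into x ≡ 1 (mod 17): 72·t ≡ 1 − 22 = -21 (mod 17).
    Reduce coefficients mod 17: 4·t ≡ 13 (mod 17).
    The inverse of 4 mod 17 is 13 (since 4·13 = 52 = 3·17 + 1), so t ≡ 13·13 = 169 ≡ 16 (mod 17).
    Then x = 22 + 72·16 = 1174, valid modulo lcm(72, 17) = 1224: x ≡ 1174 (mod 1224).
  Combine with x ≡ 0 (mod 13); new modulus lcm = 15912.
    Write x = 1174 + 1224·t and substitute into x ≡ 0 (mod 13): 1224·t ≡ 0 − 1174 = -1174 (mod 13).
    Reduce coefficients mod 13: 2·t ≡ 9 (mod 13).
    The inverse of 2 mod 13 is 7 (since 2·7 = 14 = 1·13 + 1), so t ≡ 7·9 = 63 ≡ 11 (mod 13).
    Then x = 1174 + 1224·11 = 14638, valid modulo lcm(1224, 13) = 15912: x ≡ 14638 (mod 15912).
Verify against each original: 14638 mod 9 = 4, 14638 mod 8 = 6, 14638 mod 17 = 1, 14638 mod 13 = 0.

x ≡ 14638 (mod 15912).


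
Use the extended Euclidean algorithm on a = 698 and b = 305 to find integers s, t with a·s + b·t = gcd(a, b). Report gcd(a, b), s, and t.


Euclidean algorithm on (698, 305) — divide until remainder is 0:
  698 = 2 · 305 + 88
  305 = 3 · 88 + 41
  88 = 2 · 41 + 6
  41 = 6 · 6 + 5
  6 = 1 · 5 + 1
  5 = 5 · 1 + 0
gcd(698, 305) = 1.
Track Bezout coefficients alongside the remainders: start with r₀ = 698 = a·1 + b·0 (s = 1, t = 0) and r₁ = 305 = a·0 + b·1 (s = 0, t = 1); each new remainder r_{k+1} = r_{k-1} − q_k·r_k inherits s_{k+1} = s_{k-1} − q_k·s_k, t_{k+1} = t_{k-1} − q_k·t_k, so r_k = a·s_k + b·t_k at every step:
  q = 2: r = 88, s = 1 − 2·0 = 1, t = 0 − 2·1 = -2  (check: 698·1 + 305·(-2) = 88)
  q = 3: r = 41, s = 0 − 3·1 = -3, t = 1 − 3·(-2) = 7  (check: 698·(-3) + 305·7 = 41)
  q = 2: r = 6, s = 1 − 2·(-3) = 7, t = -2 − 2·7 = -16  (check: 698·7 + 305·(-16) = 6)
  q = 6: r = 5, s = -3 − 6·7 = -45, t = 7 − 6·(-16) = 103  (check: 698·(-45) + 305·103 = 5)
  q = 1: r = 1, s = 7 − 1·(-45) = 52, t = -16 − 1·103 = -119  (check: 698·52 + 305·(-119) = 1)
The row with r = 1 (the gcd) gives the Bezout coefficients s = 52, t = -119.
Result: 698 · (52) + 305 · (-119) = 1.

gcd(698, 305) = 1; s = 52, t = -119 (check: 698·52 + 305·(-119) = 1).


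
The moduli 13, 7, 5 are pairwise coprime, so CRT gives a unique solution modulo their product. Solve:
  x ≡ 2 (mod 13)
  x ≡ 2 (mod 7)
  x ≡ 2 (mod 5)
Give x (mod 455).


Moduli 13, 7, 5 are pairwise coprime; by CRT there is a unique solution modulo M = 13 · 7 · 5 = 455.
Solve pairwise, accumulating the modulus:
  Start with x ≡ 2 (mod 13).
  Combine with x ≡ 2 (mod 7): since gcd(13, 7) = 1, we get a unique residue mod 91.
    Write x = 2 + 13·t and substitute into x ≡ 2 (mod 7): 13·t ≡ 2 − 2 = 0 (mod 7).
    Reduce coefficients mod 7: 6·t ≡ 0 (mod 7).
    The inverse of 6 mod 7 is 6 (since 6·6 = 36 = 5·7 + 1), so t ≡ 6·0 = 0 ≡ 0 (mod 7).
    Then x = 2 + 13·0 = 2, valid modulo lcm(13, 7) = 91: x ≡ 2 (mod 91).
  Combine with x ≡ 2 (mod 5): since gcd(91, 5) = 1, we get a unique residue mod 455.
    Write x = 2 + 91·t and substitute into x ≡ 2 (mod 5): 91·t ≡ 2 − 2 = 0 (mod 5).
    Reduce coefficients mod 5: 1·t ≡ 0 (mod 5).
    So t ≡ 0 (mod 5).
    Then x = 2 + 91·0 = 2, valid modulo lcm(91, 5) = 455: x ≡ 2 (mod 455).
Verify: 2 mod 13 = 2 ✓, 2 mod 7 = 2 ✓, 2 mod 5 = 2 ✓.

x ≡ 2 (mod 455).


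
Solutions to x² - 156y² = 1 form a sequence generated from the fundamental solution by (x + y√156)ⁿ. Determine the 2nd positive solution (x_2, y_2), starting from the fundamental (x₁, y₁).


Step 1: Find the fundamental solution (x₁, y₁) of x² - 156y² = 1.
  Expand √156 as a continued fraction. a₀ = ⌊√156⌋ = 12; iterate m_{k+1} = d_k·a_k − m_k, d_{k+1} = (156 − m_{k+1}²)/d_k, a_{k+1} = ⌊(a₀ + m_{k+1})/d_{k+1}⌋ (starting m₀ = 0, d₀ = 1), with convergents p_k = a_k·p_{k-1} + p_{k-2}, q_k = a_k·q_{k-1} + q_{k-2} (p₋₁ = 1, q₋₁ = 0):
  k = 0: a₀ = 12; p₀/q₀ = 12/1; p₀² − 156·q₀² = 144 − 156 = -12.
  k = 1: m = 12, d = 12, a = ⌊(12 + 12)/12⌋ = 2; p/q = (2·12 + 1)/(2·1 + 0) = 25/2; p² − 156·q² = 625 − 624 = 1.
  The first convergent with p² − 156·q² = 1 gives the fundamental solution (x₁, y₁) = (25, 2).
Step 2: Apply the recurrence (x_{n+1}, y_{n+1}) = (x₁x_n + 156y₁y_n, x₁y_n + y₁x_n) repeatedly.
  From (x_1, y_1) = (25, 2): x_2 = 25·25 + 156·2·2 = 1249; y_2 = 25·2 + 2·25 = 100.
Step 3: Verify x_2² - 156·y_2² = 1560001 - 1560000 = 1 (should be 1). ✓

(x_1, y_1) = (25, 2); (x_2, y_2) = (1249, 100).


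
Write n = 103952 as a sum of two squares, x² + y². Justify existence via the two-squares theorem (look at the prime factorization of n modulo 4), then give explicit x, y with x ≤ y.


Step 1: Factor n = 103952 = 2^4 · 73 · 89.
Step 2: Check the mod-4 condition on each prime factor: 2 = 2 (special); 73 ≡ 1 (mod 4), exponent 1; 89 ≡ 1 (mod 4), exponent 1.
All primes ≡ 3 (mod 4) appear to even exponent (or don't appear), so by the two-squares theorem n IS expressible as a sum of two squares.
Step 3: Build a representation. Group n = k² · m with k = 4 and m = 73 · 89 = 6497 (a product of primes ≡ 1 (mod 4)); a representation of m scales to one of n via (k·x)² + (k·y)² = k²(x² + y²). Each prime p ≡ 1 (mod 4) is itself a sum of two squares; find a² by testing p − a² for a perfect square:
  73: 73 − 1² = 72, 73 − 2² = 69, 73 − 3² = 64 = 8² ⇒ 73 = 3² + 8².
  89: 89 − 1² = 88, 89 − 2² = 85, 89 − 3² = 80, 89 − 4² = 73, 89 − 5² = 64 = 8² ⇒ 89 = 5² + 8².
  Combine using the Brahmagupta–Fibonacci identity (a² + b²)(c² + d²) = (ac − bd)² + (ad + bc)² = (ac + bd)² + (ad − bc)²:
  73 · 89 = 6497: from (3² + 8²)(5² + 8²), take (3·5 − 8·8, 3·8 + 8·5) = (15 − 64, 24 + 40) = (-49, 64); dropping signs (only squares matter) gives (49, 64); check 49² + 64² = 2401 + 4096 = 6497 ✓.
  Scale by k = 4: (4·49, 4·64) = (196, 256).
Step 4: Order so x ≤ y and verify: 196² + 256² = 38416 + 65536 = 103952 = n. ✓

n = 103952 = 196² + 256² (one valid representation with x ≤ y).


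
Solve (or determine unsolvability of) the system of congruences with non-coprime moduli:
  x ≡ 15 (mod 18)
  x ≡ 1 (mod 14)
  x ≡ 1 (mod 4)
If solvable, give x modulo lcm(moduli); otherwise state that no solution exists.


Moduli 18, 14, 4 are not pairwise coprime, so CRT works modulo lcm(m_i) when all pairwise compatibility conditions hold.
Pairwise compatibility: gcd(m_i, m_j) must divide a_i - a_j for every pair.
Merge one congruence at a time:
  Start: x ≡ 15 (mod 18).
  Combine with x ≡ 1 (mod 14): gcd(18, 14) = 2; 1 - 15 = -14, which IS divisible by 2, so compatible.
    Write x = 15 + 18·t and substitute into x ≡ 1 (mod 14): 18·t ≡ 1 − 15 = -14 (mod 14).
    Divide the congruence (and modulus) by g = 2: 9·t ≡ -7 (mod 7).
    Reduce coefficients mod 7: 2·t ≡ 0 (mod 7).
    The inverse of 2 mod 7 is 4 (since 2·4 = 8 = 1·7 + 1), so t ≡ 4·0 = 0 ≡ 0 (mod 7).
    Then x = 15 + 18·0 = 15, valid modulo lcm(18, 14) = 126: x ≡ 15 (mod 126).
  Combine with x ≡ 1 (mod 4): gcd(126, 4) = 2; 1 - 15 = -14, which IS divisible by 2, so compatible.
    Write x = 15 + 126·t and substitute into x ≡ 1 (mod 4): 126·t ≡ 1 − 15 = -14 (mod 4).
    Divide the congruence (and modulus) by g = 2: 63·t ≡ -7 (mod 2).
    Reduce coefficients mod 2: 1·t ≡ 1 (mod 2).
    So t ≡ 1 (mod 2).
    Then x = 15 + 126·1 = 141, valid modulo lcm(126, 4) = 252: x ≡ 141 (mod 252).
Verify: 141 mod 18 = 15, 141 mod 14 = 1, 141 mod 4 = 1.

x ≡ 141 (mod 252).


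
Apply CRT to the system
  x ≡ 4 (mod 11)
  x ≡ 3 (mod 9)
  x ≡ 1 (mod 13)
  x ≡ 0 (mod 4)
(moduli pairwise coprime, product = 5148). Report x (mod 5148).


Product of moduli M = 11 · 9 · 13 · 4 = 5148.
Merge one congruence at a time:
  Start: x ≡ 4 (mod 11).
  Combine with x ≡ 3 (mod 9); new modulus lcm = 99.
    Write x = 4 + 11·t and substitute into x ≡ 3 (mod 9): 11·t ≡ 3 − 4 = -1 (mod 9).
    Reduce coefficients mod 9: 2·t ≡ 8 (mod 9).
    The inverse of 2 mod 9 is 5 (since 2·5 = 10 = 1·9 + 1), so t ≡ 5·8 = 40 ≡ 4 (mod 9).
    Then x = 4 + 11·4 = 48, valid modulo lcm(11, 9) = 99: x ≡ 48 (mod 99).
  Combine with x ≡ 1 (mod 13); new modulus lcm = 1287.
    Write x = 48 + 99·t and substitute into x ≡ 1 (mod 13): 99·t ≡ 1 − 48 = -47 (mod 13).
    Reduce coefficients mod 13: 8·t ≡ 5 (mod 13).
    The inverse of 8 mod 13 is 5 (since 8·5 = 40 = 3·13 + 1), so t ≡ 5·5 = 25 ≡ 12 (mod 13).
    Then x = 48 + 99·12 = 1236, valid modulo lcm(99, 13) = 1287: x ≡ 1236 (mod 1287).
  Combine with x ≡ 0 (mod 4); new modulus lcm = 5148.
    Write x = 1236 + 1287·t and substitute into x ≡ 0 (mod 4): 1287·t ≡ 0 − 1236 = -1236 (mod 4).
    Reduce coefficients mod 4: 3·t ≡ 0 (mod 4).
    The inverse of 3 mod 4 is 3 (since 3·3 = 9 = 2·4 + 1), so t ≡ 3·0 = 0 ≡ 0 (mod 4).
    Then x = 1236 + 1287·0 = 1236, valid modulo lcm(1287, 4) = 5148: x ≡ 1236 (mod 5148).
Verify against each original: 1236 mod 11 = 4, 1236 mod 9 = 3, 1236 mod 13 = 1, 1236 mod 4 = 0.

x ≡ 1236 (mod 5148).


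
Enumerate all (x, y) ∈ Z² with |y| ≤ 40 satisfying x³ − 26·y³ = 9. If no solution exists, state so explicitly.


The equation is x³ - 26y³ = 9. For fixed y, x³ = 26·y³ + 9, so a solution requires the RHS to be a perfect cube.
Strategy: iterate y from -40 to 40, compute RHS = 26·y³ + 9, and check whether it is a (positive or negative) perfect cube.
Check small values of y:
  y = 0: RHS = 9 is not a perfect cube.
  y = 1: RHS = 35 is not a perfect cube.
  y = -1: RHS = -17 is not a perfect cube.
  y = 2: RHS = 217 is not a perfect cube.
  y = -2: RHS = -199 is not a perfect cube.
  y = 3: RHS = 711 is not a perfect cube.
  y = -3: RHS = -693 is not a perfect cube.
Continuing the search up to |y| = 40 finds no solutions either.
No (x, y) in the scanned range satisfies the equation.

No integer solutions with |y| ≤ 40.


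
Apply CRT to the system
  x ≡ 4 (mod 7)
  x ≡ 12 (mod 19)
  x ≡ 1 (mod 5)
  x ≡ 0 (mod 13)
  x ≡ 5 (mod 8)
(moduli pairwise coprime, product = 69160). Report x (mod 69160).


Product of moduli M = 7 · 19 · 5 · 13 · 8 = 69160.
Merge one congruence at a time:
  Start: x ≡ 4 (mod 7).
  Combine with x ≡ 12 (mod 19); new modulus lcm = 133.
    Write x = 4 + 7·t and substitute into x ≡ 12 (mod 19): 7·t ≡ 12 − 4 = 8 (mod 19).
    The inverse of 7 mod 19 is 11 (since 7·11 = 77 = 4·19 + 1), so t ≡ 11·8 = 88 ≡ 12 (mod 19).
    Then x = 4 + 7·12 = 88, valid modulo lcm(7, 19) = 133: x ≡ 88 (mod 133).
  Combine with x ≡ 1 (mod 5); new modulus lcm = 665.
    Write x = 88 + 133·t and substitute into x ≡ 1 (mod 5): 133·t ≡ 1 − 88 = -87 (mod 5).
    Reduce coefficients mod 5: 3·t ≡ 3 (mod 5).
    The inverse of 3 mod 5 is 2 (since 3·2 = 6 = 1·5 + 1), so t ≡ 2·3 = 6 ≡ 1 (mod 5).
    Then x = 88 + 133·1 = 221, valid modulo lcm(133, 5) = 665: x ≡ 221 (mod 665).
  Combine with x ≡ 0 (mod 13); new modulus lcm = 8645.
    Write x = 221 + 665·t and substitute into x ≡ 0 (mod 13): 665·t ≡ 0 − 221 = -221 (mod 13).
    Reduce coefficients mod 13: 2·t ≡ 0 (mod 13).
    The inverse of 2 mod 13 is 7 (since 2·7 = 14 = 1·13 + 1), so t ≡ 7·0 = 0 ≡ 0 (mod 13).
    Then x = 221 + 665·0 = 221, valid modulo lcm(665, 13) = 8645: x ≡ 221 (mod 8645).
  Combine with x ≡ 5 (mod 8); new modulus lcm = 69160.
    Write x = 221 + 8645·t and substitute into x ≡ 5 (mod 8): 8645·t ≡ 5 − 221 = -216 (mod 8).
    Reduce coefficients mod 8: 5·t ≡ 0 (mod 8).
    The inverse of 5 mod 8 is 5 (since 5·5 = 25 = 3·8 + 1), so t ≡ 5·0 = 0 ≡ 0 (mod 8).
    Then x = 221 + 8645·0 = 221, valid modulo lcm(8645, 8) = 69160: x ≡ 221 (mod 69160).
Verify against each original: 221 mod 7 = 4, 221 mod 19 = 12, 221 mod 5 = 1, 221 mod 13 = 0, 221 mod 8 = 5.

x ≡ 221 (mod 69160).
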